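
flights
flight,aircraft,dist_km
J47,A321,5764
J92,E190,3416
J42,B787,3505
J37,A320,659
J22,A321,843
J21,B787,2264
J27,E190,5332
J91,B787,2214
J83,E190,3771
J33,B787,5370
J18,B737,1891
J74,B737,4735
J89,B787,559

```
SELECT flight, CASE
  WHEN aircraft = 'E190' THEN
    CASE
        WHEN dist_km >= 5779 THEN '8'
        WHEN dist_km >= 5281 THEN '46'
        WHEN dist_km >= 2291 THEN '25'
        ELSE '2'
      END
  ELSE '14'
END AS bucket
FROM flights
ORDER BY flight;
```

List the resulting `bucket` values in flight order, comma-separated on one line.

flight=J18: aircraft='B737' → outer ELSE → 14
flight=J21: aircraft='B787' → outer ELSE → 14
flight=J22: aircraft='A321' → outer ELSE → 14
flight=J27: aircraft='E190' → inner[dist_km >= 5281] → 46
flight=J33: aircraft='B787' → outer ELSE → 14
flight=J37: aircraft='A320' → outer ELSE → 14
flight=J42: aircraft='B787' → outer ELSE → 14
flight=J47: aircraft='A321' → outer ELSE → 14
flight=J74: aircraft='B737' → outer ELSE → 14
flight=J83: aircraft='E190' → inner[dist_km >= 2291] → 25
flight=J89: aircraft='B787' → outer ELSE → 14
flight=J91: aircraft='B787' → outer ELSE → 14
flight=J92: aircraft='E190' → inner[dist_km >= 2291] → 25

14, 14, 14, 46, 14, 14, 14, 14, 14, 25, 14, 14, 25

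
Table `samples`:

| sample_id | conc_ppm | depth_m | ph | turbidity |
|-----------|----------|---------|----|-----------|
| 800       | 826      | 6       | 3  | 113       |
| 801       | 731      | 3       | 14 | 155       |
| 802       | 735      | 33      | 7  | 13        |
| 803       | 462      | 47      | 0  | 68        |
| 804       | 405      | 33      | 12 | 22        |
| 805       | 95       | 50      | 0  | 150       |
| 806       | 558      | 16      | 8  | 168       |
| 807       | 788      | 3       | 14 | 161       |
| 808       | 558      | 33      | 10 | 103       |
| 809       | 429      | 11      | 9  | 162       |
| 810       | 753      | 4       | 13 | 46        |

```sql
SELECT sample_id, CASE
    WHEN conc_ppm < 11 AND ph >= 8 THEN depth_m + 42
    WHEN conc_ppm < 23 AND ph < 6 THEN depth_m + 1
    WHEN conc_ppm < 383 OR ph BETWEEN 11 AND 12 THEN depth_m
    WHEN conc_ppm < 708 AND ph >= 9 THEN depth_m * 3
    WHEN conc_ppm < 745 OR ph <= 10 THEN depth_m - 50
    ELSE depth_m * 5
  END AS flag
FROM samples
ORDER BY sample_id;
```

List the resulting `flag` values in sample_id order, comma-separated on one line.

sample_id=800: conc_ppm < 745 OR ph <= 10 → -44
sample_id=801: conc_ppm < 745 OR ph <= 10 → -47
sample_id=802: conc_ppm < 745 OR ph <= 10 → -17
sample_id=803: conc_ppm < 745 OR ph <= 10 → -3
sample_id=804: conc_ppm < 383 OR ph BETWEEN 11 AND 12 → 33
sample_id=805: conc_ppm < 383 OR ph BETWEEN 11 AND 12 → 50
sample_id=806: conc_ppm < 745 OR ph <= 10 → -34
sample_id=807: ELSE → 15
sample_id=808: conc_ppm < 708 AND ph >= 9 → 99
sample_id=809: conc_ppm < 708 AND ph >= 9 → 33
sample_id=810: ELSE → 20

-44, -47, -17, -3, 33, 50, -34, 15, 99, 33, 20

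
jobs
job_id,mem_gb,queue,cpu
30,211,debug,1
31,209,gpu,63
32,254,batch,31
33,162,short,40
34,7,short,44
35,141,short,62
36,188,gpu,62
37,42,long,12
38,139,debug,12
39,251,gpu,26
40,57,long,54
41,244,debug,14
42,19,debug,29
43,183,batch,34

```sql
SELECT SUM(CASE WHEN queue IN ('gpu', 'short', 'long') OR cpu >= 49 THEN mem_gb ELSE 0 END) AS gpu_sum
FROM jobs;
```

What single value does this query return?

job_id=30: ✗
job_id=31: ✓ → 209
job_id=32: ✗
job_id=33: ✓ → 162
job_id=34: ✓ → 7
job_id=35: ✓ → 141
job_id=36: ✓ → 188
job_id=37: ✓ → 42
job_id=38: ✗
job_id=39: ✓ → 251
job_id=40: ✓ → 57
job_id=41: ✗
job_id=42: ✗
job_id=43: ✗
gpu_sum = 209 + 162 + 7 + 141 + 188 + 42 + 251 + 57 = 1057

1057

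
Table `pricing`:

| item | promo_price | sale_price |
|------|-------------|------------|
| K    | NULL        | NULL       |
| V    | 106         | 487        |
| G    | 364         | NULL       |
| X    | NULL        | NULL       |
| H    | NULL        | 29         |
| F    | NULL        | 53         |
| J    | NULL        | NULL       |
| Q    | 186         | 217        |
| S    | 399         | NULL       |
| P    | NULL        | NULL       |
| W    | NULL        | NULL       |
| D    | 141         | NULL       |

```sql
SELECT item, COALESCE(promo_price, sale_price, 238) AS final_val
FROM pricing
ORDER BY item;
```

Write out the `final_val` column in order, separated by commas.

item=D: promo_price=141 → 141
item=F: promo_price=NULL, sale_price=53 → 53
item=G: promo_price=364 → 364
item=H: promo_price=NULL, sale_price=29 → 29
item=J: promo_price=NULL, sale_price=NULL, → literal 238 → 238
item=K: promo_price=NULL, sale_price=NULL, → literal 238 → 238
item=P: promo_price=NULL, sale_price=NULL, → literal 238 → 238
item=Q: promo_price=186 → 186
item=S: promo_price=399 → 399
item=V: promo_price=106 → 106
item=W: promo_price=NULL, sale_price=NULL, → literal 238 → 238
item=X: promo_price=NULL, sale_price=NULL, → literal 238 → 238

141, 53, 364, 29, 238, 238, 238, 186, 399, 106, 238, 238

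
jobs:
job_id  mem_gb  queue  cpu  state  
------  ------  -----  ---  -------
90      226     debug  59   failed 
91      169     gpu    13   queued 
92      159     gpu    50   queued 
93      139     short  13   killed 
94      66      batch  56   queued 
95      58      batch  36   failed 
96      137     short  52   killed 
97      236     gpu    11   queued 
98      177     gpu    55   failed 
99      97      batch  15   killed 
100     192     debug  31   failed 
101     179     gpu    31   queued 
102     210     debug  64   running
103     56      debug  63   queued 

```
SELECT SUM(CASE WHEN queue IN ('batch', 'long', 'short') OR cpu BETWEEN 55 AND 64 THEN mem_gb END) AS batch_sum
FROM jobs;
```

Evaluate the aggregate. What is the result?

job_id=90: ✓ → 226
job_id=91: ✗
job_id=92: ✗
job_id=93: ✓ → 139
job_id=94: ✓ → 66
job_id=95: ✓ → 58
job_id=96: ✓ → 137
job_id=97: ✗
job_id=98: ✓ → 177
job_id=99: ✓ → 97
job_id=100: ✗
job_id=101: ✗
job_id=102: ✓ → 210
job_id=103: ✓ → 56
batch_sum = 226 + 139 + 66 + 58 + 137 + 177 + 97 + 210 + 56 = 1166

1166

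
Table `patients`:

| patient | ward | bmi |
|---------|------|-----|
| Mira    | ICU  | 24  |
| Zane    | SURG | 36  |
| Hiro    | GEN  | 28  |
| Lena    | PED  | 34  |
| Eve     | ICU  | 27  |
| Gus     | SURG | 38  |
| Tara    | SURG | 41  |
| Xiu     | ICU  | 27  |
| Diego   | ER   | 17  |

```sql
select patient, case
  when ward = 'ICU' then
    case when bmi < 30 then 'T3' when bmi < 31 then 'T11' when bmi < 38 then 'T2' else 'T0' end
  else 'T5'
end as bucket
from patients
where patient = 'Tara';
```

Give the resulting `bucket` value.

patient = Tara: ward=SURG, bmi=41.
ward='SURG' → outer ELSE → T5

T5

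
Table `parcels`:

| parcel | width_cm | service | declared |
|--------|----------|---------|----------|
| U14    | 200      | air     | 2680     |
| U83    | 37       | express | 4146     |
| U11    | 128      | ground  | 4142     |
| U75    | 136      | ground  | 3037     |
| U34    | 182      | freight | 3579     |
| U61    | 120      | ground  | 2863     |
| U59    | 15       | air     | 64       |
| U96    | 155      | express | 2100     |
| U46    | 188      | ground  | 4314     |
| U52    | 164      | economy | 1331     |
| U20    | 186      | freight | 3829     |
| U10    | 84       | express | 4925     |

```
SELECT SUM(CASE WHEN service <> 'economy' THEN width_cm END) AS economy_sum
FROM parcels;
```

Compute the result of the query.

parcel=U14: ✓ → 200
parcel=U83: ✓ → 37
parcel=U11: ✓ → 128
parcel=U75: ✓ → 136
parcel=U34: ✓ → 182
parcel=U61: ✓ → 120
parcel=U59: ✓ → 15
parcel=U96: ✓ → 155
parcel=U46: ✓ → 188
parcel=U52: ✗
parcel=U20: ✓ → 186
parcel=U10: ✓ → 84
economy_sum = 200 + 37 + 128 + 136 + 182 + 120 + 15 + 155 + 188 + 186 + 84 = 1431

1431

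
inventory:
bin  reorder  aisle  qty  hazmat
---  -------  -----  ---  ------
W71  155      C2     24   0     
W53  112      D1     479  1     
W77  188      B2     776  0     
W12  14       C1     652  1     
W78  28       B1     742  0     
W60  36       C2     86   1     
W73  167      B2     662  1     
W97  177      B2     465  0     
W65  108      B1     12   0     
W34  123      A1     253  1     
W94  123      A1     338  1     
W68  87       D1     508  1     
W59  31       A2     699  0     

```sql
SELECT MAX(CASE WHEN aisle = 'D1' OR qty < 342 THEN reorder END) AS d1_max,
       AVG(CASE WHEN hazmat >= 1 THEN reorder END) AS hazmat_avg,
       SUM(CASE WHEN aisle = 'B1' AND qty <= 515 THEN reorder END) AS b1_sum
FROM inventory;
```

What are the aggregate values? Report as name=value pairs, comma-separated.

[d1_max: aisle = 'D1' OR qty < 342]
bin=W71: ✓ → 155
bin=W53: ✓ → 112
bin=W77: ✗
bin=W12: ✗
bin=W78: ✗
bin=W60: ✓ → 36
bin=W73: ✗
bin=W97: ✗
bin=W65: ✓ → 108
bin=W34: ✓ → 123
bin=W94: ✓ → 123
bin=W68: ✓ → 87
bin=W59: ✗
d1_max = MAX(155, 112, 36, 108, 123, 123, 87) = 155
—
[hazmat_avg: hazmat >= 1]
bin=W71: ✗
bin=W53: ✓ → 112
bin=W77: ✗
bin=W12: ✓ → 14
bin=W78: ✗
bin=W60: ✓ → 36
bin=W73: ✓ → 167
bin=W97: ✗
bin=W65: ✗
bin=W34: ✓ → 123
bin=W94: ✓ → 123
bin=W68: ✓ → 87
bin=W59: ✗
hazmat_avg = (112 + 14 + 36 + 167 + 123 + 123 + 87) / 7 = 94.5714285714
—
[b1_sum: aisle = 'B1' AND qty <= 515]
bin=W71: ✗
bin=W53: ✗
bin=W77: ✗
bin=W12: ✗
bin=W78: ✗
bin=W60: ✗
bin=W73: ✗
bin=W97: ✗
bin=W65: ✓ → 108
bin=W34: ✗
bin=W94: ✗
bin=W68: ✗
bin=W59: ✗
b1_sum = 108

d1_max=155, hazmat_avg=94.5714285714, b1_sum=108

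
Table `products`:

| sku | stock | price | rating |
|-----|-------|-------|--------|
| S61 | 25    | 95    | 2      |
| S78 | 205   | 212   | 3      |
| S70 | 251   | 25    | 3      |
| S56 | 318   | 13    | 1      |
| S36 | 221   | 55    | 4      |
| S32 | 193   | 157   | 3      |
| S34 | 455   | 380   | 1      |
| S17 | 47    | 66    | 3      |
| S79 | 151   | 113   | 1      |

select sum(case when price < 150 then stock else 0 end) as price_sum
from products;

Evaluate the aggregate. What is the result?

sku=S61: ✓ → 25
sku=S78: ✗
sku=S70: ✓ → 251
sku=S56: ✓ → 318
sku=S36: ✓ → 221
sku=S32: ✗
sku=S34: ✗
sku=S17: ✓ → 47
sku=S79: ✓ → 151
price_sum = 25 + 251 + 318 + 221 + 47 + 151 = 1013

1013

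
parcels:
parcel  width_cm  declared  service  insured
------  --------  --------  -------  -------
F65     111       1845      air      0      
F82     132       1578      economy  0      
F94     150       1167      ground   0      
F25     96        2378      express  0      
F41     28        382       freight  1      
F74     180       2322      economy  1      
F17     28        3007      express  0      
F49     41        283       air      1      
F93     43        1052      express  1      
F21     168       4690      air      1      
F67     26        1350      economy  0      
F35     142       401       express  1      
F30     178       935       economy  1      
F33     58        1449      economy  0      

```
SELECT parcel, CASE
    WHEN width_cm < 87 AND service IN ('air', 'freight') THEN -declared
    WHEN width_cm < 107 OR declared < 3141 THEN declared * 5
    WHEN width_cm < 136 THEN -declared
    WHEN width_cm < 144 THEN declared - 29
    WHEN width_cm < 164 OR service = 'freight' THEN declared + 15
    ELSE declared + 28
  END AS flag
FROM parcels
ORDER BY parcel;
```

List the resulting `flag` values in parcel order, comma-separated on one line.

parcel=F17: width_cm < 107 OR declared < 3141 → 15035
parcel=F21: ELSE → 4718
parcel=F25: width_cm < 107 OR declared < 3141 → 11890
parcel=F30: width_cm < 107 OR declared < 3141 → 4675
parcel=F33: width_cm < 107 OR declared < 3141 → 7245
parcel=F35: width_cm < 107 OR declared < 3141 → 2005
parcel=F41: width_cm < 87 AND service IN ('air', 'freight') → -382
parcel=F49: width_cm < 87 AND service IN ('air', 'freight') → -283
parcel=F65: width_cm < 107 OR declared < 3141 → 9225
parcel=F67: width_cm < 107 OR declared < 3141 → 6750
parcel=F74: width_cm < 107 OR declared < 3141 → 11610
parcel=F82: width_cm < 107 OR declared < 3141 → 7890
parcel=F93: width_cm < 107 OR declared < 3141 → 5260
parcel=F94: width_cm < 107 OR declared < 3141 → 5835

15035, 4718, 11890, 4675, 7245, 2005, -382, -283, 9225, 6750, 11610, 7890, 5260, 5835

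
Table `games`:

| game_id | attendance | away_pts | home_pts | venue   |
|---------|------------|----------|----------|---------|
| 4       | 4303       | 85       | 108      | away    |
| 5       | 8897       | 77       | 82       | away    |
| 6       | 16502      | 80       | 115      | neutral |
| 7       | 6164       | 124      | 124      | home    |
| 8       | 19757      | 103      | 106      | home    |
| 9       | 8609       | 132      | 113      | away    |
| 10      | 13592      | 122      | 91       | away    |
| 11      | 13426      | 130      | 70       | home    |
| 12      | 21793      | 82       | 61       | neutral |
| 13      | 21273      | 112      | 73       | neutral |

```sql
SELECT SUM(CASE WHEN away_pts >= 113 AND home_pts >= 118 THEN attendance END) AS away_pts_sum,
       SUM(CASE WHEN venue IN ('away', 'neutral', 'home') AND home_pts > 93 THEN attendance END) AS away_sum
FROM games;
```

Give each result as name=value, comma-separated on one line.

[away_pts_sum: away_pts >= 113 AND home_pts >= 118]
game_id=4: ✗
game_id=5: ✗
game_id=6: ✗
game_id=7: ✓ → 6164
game_id=8: ✗
game_id=9: ✗
game_id=10: ✗
game_id=11: ✗
game_id=12: ✗
game_id=13: ✗
away_pts_sum = 6164
—
[away_sum: venue IN ('away', 'neutral', 'home') AND home_pts > 93]
game_id=4: ✓ → 4303
game_id=5: ✗
game_id=6: ✓ → 16502
game_id=7: ✓ → 6164
game_id=8: ✓ → 19757
game_id=9: ✓ → 8609
game_id=10: ✗
game_id=11: ✗
game_id=12: ✗
game_id=13: ✗
away_sum = 4303 + 16502 + 6164 + 19757 + 8609 = 55335

away_pts_sum=6164, away_sum=55335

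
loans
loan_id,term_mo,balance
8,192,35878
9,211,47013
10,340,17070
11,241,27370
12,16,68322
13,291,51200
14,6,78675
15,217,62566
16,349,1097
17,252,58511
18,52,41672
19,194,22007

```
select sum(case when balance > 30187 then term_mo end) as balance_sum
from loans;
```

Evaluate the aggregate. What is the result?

loan_id=8: ✓ → 192
loan_id=9: ✓ → 211
loan_id=10: ✗
loan_id=11: ✗
loan_id=12: ✓ → 16
loan_id=13: ✓ → 291
loan_id=14: ✓ → 6
loan_id=15: ✓ → 217
loan_id=16: ✗
loan_id=17: ✓ → 252
loan_id=18: ✓ → 52
loan_id=19: ✗
balance_sum = 192 + 211 + 16 + 291 + 6 + 217 + 252 + 52 = 1237

1237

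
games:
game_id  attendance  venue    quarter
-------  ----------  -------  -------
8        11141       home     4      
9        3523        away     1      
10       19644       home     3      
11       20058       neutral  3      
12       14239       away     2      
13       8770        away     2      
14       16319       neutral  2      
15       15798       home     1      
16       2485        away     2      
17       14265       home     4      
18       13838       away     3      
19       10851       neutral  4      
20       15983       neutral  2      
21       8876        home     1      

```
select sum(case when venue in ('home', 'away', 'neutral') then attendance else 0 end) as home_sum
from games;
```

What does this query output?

game_id=8: ✓ → 11141
game_id=9: ✓ → 3523
game_id=10: ✓ → 19644
game_id=11: ✓ → 20058
game_id=12: ✓ → 14239
game_id=13: ✓ → 8770
game_id=14: ✓ → 16319
game_id=15: ✓ → 15798
game_id=16: ✓ → 2485
game_id=17: ✓ → 14265
game_id=18: ✓ → 13838
game_id=19: ✓ → 10851
game_id=20: ✓ → 15983
game_id=21: ✓ → 8876
home_sum = 11141 + 3523 + 19644 + 20058 + 14239 + 8770 + 16319 + 15798 + 2485 + 14265 + 13838 + 10851 + 15983 + 8876 = 175790

175790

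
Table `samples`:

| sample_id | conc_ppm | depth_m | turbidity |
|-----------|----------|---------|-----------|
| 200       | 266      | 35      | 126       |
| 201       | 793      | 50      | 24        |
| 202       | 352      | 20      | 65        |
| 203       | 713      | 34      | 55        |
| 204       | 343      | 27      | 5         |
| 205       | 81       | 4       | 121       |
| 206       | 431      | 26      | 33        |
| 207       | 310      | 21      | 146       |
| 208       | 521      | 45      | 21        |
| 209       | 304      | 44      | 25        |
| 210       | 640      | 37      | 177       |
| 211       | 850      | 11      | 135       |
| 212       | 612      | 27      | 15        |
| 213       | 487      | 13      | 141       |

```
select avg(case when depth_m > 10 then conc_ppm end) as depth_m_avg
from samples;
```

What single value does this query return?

509.3846153846

sample_id=200: ✓ → 266
sample_id=201: ✓ → 793
sample_id=202: ✓ → 352
sample_id=203: ✓ → 713
sample_id=204: ✓ → 343
sample_id=205: ✗
sample_id=206: ✓ → 431
sample_id=207: ✓ → 310
sample_id=208: ✓ → 521
sample_id=209: ✓ → 304
sample_id=210: ✓ → 640
sample_id=211: ✓ → 850
sample_id=212: ✓ → 612
sample_id=213: ✓ → 487
depth_m_avg = (266 + 793 + 352 + 713 + 343 + 431 + 310 + 521 + 304 + 640 + 850 + 612 + 487) / 13 = 509.3846153846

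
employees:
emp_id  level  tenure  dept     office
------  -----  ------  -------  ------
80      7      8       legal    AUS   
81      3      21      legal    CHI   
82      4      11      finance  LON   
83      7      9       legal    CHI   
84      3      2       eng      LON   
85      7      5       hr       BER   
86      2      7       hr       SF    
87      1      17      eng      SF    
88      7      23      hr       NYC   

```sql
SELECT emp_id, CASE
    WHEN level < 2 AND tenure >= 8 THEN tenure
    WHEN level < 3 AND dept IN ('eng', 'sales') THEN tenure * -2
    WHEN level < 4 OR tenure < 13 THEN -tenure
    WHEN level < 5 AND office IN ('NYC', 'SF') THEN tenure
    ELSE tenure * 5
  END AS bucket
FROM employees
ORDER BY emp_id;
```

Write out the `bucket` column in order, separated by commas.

-8, -21, -11, -9, -2, -5, -7, 17, 115

emp_id=80: level < 4 OR tenure < 13 → -8
emp_id=81: level < 4 OR tenure < 13 → -21
emp_id=82: level < 4 OR tenure < 13 → -11
emp_id=83: level < 4 OR tenure < 13 → -9
emp_id=84: level < 4 OR tenure < 13 → -2
emp_id=85: level < 4 OR tenure < 13 → -5
emp_id=86: level < 4 OR tenure < 13 → -7
emp_id=87: level < 2 AND tenure >= 8 → 17
emp_id=88: ELSE → 115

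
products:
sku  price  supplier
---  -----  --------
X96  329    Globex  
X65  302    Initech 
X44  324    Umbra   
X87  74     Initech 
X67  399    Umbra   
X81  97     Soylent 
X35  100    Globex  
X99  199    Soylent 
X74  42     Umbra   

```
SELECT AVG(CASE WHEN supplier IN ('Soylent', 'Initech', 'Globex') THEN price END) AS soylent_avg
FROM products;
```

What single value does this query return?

183.5

sku=X96: ✓ → 329
sku=X65: ✓ → 302
sku=X44: ✗
sku=X87: ✓ → 74
sku=X67: ✗
sku=X81: ✓ → 97
sku=X35: ✓ → 100
sku=X99: ✓ → 199
sku=X74: ✗
soylent_avg = (329 + 302 + 74 + 97 + 100 + 199) / 6 = 183.5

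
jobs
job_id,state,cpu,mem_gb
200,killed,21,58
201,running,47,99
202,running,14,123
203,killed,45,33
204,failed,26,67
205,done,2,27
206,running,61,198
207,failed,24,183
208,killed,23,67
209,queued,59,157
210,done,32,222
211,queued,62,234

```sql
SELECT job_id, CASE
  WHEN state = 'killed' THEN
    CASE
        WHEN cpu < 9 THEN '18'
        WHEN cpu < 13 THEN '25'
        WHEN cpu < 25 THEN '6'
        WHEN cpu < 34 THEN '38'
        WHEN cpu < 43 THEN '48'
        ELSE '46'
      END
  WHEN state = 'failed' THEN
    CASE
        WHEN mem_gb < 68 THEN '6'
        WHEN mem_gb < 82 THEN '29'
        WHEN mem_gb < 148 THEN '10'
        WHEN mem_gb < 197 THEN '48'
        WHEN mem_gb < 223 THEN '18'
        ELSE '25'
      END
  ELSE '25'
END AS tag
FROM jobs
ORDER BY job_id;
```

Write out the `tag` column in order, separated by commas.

job_id=200: state='killed' → inner[cpu < 25] → 6
job_id=201: state='running' → outer ELSE → 25
job_id=202: state='running' → outer ELSE → 25
job_id=203: state='killed' → inner[ELSE] → 46
job_id=204: state='failed' → inner[mem_gb < 68] → 6
job_id=205: state='done' → outer ELSE → 25
job_id=206: state='running' → outer ELSE → 25
job_id=207: state='failed' → inner[mem_gb < 197] → 48
job_id=208: state='killed' → inner[cpu < 25] → 6
job_id=209: state='queued' → outer ELSE → 25
job_id=210: state='done' → outer ELSE → 25
job_id=211: state='queued' → outer ELSE → 25

6, 25, 25, 46, 6, 25, 25, 48, 6, 25, 25, 25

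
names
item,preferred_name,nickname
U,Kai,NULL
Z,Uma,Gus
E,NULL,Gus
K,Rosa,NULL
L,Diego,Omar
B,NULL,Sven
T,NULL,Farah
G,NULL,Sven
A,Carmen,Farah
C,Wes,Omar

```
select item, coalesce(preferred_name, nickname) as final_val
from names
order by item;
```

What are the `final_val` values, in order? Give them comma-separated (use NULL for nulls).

item=A: preferred_name=Carmen → Carmen
item=B: preferred_name=NULL, nickname=Sven → Sven
item=C: preferred_name=Wes → Wes
item=E: preferred_name=NULL, nickname=Gus → Gus
item=G: preferred_name=NULL, nickname=Sven → Sven
item=K: preferred_name=Rosa → Rosa
item=L: preferred_name=Diego → Diego
item=T: preferred_name=NULL, nickname=Farah → Farah
item=U: preferred_name=Kai → Kai
item=Z: preferred_name=Uma → Uma

Carmen, Sven, Wes, Gus, Sven, Rosa, Diego, Farah, Kai, Uma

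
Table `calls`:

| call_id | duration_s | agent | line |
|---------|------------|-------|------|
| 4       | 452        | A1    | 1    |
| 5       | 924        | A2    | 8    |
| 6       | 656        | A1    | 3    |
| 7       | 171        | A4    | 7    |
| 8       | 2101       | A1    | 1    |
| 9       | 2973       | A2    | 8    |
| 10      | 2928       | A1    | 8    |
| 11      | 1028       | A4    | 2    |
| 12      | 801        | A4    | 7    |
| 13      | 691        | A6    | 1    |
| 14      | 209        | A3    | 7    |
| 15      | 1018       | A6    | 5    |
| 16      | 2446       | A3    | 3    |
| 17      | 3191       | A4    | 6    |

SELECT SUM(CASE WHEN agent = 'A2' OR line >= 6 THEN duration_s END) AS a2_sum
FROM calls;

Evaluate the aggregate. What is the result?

call_id=4: ✗
call_id=5: ✓ → 924
call_id=6: ✗
call_id=7: ✓ → 171
call_id=8: ✗
call_id=9: ✓ → 2973
call_id=10: ✓ → 2928
call_id=11: ✗
call_id=12: ✓ → 801
call_id=13: ✗
call_id=14: ✓ → 209
call_id=15: ✗
call_id=16: ✗
call_id=17: ✓ → 3191
a2_sum = 924 + 171 + 2973 + 2928 + 801 + 209 + 3191 = 11197

11197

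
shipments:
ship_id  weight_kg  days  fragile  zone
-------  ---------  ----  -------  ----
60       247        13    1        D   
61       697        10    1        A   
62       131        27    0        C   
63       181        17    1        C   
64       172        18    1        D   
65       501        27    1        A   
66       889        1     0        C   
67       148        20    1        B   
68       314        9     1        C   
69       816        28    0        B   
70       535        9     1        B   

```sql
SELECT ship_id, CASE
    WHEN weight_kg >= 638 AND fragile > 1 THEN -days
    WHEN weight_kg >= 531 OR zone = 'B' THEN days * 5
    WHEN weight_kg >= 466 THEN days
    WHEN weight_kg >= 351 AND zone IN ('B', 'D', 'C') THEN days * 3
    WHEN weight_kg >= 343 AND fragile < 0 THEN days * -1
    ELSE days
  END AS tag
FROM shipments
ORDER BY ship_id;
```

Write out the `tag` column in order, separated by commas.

13, 50, 27, 17, 18, 27, 5, 100, 9, 140, 45

ship_id=60: ELSE → 13
ship_id=61: weight_kg >= 531 OR zone = 'B' → 50
ship_id=62: ELSE → 27
ship_id=63: ELSE → 17
ship_id=64: ELSE → 18
ship_id=65: weight_kg >= 466 → 27
ship_id=66: weight_kg >= 531 OR zone = 'B' → 5
ship_id=67: weight_kg >= 531 OR zone = 'B' → 100
ship_id=68: ELSE → 9
ship_id=69: weight_kg >= 531 OR zone = 'B' → 140
ship_id=70: weight_kg >= 531 OR zone = 'B' → 45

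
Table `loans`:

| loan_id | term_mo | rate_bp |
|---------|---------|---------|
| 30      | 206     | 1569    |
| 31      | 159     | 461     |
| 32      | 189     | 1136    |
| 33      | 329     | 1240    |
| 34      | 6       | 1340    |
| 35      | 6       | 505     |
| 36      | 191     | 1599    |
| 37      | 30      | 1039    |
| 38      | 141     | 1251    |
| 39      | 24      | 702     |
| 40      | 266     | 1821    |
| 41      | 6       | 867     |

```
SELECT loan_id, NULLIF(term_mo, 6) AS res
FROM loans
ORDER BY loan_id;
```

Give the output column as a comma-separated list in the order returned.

loan_id=30: term_mo=206 vs 6: differ → 206
loan_id=31: term_mo=159 vs 6: differ → 159
loan_id=32: term_mo=189 vs 6: differ → 189
loan_id=33: term_mo=329 vs 6: differ → 329
loan_id=34: term_mo=6 vs 6: equal → NULL
loan_id=35: term_mo=6 vs 6: equal → NULL
loan_id=36: term_mo=191 vs 6: differ → 191
loan_id=37: term_mo=30 vs 6: differ → 30
loan_id=38: term_mo=141 vs 6: differ → 141
loan_id=39: term_mo=24 vs 6: differ → 24
loan_id=40: term_mo=266 vs 6: differ → 266
loan_id=41: term_mo=6 vs 6: equal → NULL

206, 159, 189, 329, NULL, NULL, 191, 30, 141, 24, 266, NULL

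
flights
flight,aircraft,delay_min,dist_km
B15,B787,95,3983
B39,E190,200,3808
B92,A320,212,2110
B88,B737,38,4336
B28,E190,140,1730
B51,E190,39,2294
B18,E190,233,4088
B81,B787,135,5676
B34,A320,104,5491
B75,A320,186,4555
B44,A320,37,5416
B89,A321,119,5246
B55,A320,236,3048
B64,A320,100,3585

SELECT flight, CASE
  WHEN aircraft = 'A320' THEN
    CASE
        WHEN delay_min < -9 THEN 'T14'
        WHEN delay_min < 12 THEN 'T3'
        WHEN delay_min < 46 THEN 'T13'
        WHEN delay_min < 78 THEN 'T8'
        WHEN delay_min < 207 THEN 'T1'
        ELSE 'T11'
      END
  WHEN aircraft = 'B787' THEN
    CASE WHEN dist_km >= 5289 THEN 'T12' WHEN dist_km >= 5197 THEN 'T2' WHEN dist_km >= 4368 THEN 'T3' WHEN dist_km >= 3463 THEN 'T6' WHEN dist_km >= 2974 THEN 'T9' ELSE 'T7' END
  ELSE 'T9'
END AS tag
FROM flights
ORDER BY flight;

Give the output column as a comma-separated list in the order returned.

flight=B15: aircraft='B787' → inner[dist_km >= 3463] → T6
flight=B18: aircraft='E190' → outer ELSE → T9
flight=B28: aircraft='E190' → outer ELSE → T9
flight=B34: aircraft='A320' → inner[delay_min < 207] → T1
flight=B39: aircraft='E190' → outer ELSE → T9
flight=B44: aircraft='A320' → inner[delay_min < 46] → T13
flight=B51: aircraft='E190' → outer ELSE → T9
flight=B55: aircraft='A320' → inner[ELSE] → T11
flight=B64: aircraft='A320' → inner[delay_min < 207] → T1
flight=B75: aircraft='A320' → inner[delay_min < 207] → T1
flight=B81: aircraft='B787' → inner[dist_km >= 5289] → T12
flight=B88: aircraft='B737' → outer ELSE → T9
flight=B89: aircraft='A321' → outer ELSE → T9
flight=B92: aircraft='A320' → inner[ELSE] → T11

T6, T9, T9, T1, T9, T13, T9, T11, T1, T1, T12, T9, T9, T11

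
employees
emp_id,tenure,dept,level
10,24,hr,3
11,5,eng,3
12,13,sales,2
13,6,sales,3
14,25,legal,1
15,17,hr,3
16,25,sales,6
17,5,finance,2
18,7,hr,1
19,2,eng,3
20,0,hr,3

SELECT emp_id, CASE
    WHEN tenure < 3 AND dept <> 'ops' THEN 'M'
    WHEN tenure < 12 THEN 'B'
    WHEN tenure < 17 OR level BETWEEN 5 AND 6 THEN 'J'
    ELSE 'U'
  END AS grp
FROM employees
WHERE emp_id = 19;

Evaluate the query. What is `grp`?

emp_id = 19: tenure=2, dept=eng, level=3.
tenure < 3 AND dept <> 'ops' → true → M

M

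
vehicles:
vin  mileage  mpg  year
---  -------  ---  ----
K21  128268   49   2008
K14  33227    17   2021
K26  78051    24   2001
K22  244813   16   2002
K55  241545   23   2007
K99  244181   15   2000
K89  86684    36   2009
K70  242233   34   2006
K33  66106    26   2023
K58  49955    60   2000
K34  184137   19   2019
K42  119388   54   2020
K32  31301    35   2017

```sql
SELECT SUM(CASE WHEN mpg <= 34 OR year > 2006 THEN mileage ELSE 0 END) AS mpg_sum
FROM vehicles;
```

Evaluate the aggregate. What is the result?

1699934

vin=K21: ✓ → 128268
vin=K14: ✓ → 33227
vin=K26: ✓ → 78051
vin=K22: ✓ → 244813
vin=K55: ✓ → 241545
vin=K99: ✓ → 244181
vin=K89: ✓ → 86684
vin=K70: ✓ → 242233
vin=K33: ✓ → 66106
vin=K58: ✗
vin=K34: ✓ → 184137
vin=K42: ✓ → 119388
vin=K32: ✓ → 31301
mpg_sum = 128268 + 33227 + 78051 + 244813 + 241545 + 244181 + 86684 + 242233 + 66106 + 184137 + 119388 + 31301 = 1699934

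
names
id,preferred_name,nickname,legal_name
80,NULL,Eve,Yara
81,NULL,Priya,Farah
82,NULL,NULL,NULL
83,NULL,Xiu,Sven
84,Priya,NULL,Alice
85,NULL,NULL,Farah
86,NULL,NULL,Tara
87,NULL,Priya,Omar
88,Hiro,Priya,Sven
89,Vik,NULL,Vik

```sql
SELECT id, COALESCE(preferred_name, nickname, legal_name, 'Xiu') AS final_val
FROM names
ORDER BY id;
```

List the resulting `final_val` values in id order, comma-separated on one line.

id=80: preferred_name=NULL, nickname=Eve → Eve
id=81: preferred_name=NULL, nickname=Priya → Priya
id=82: preferred_name=NULL, nickname=NULL, legal_name=NULL, → literal Xiu → Xiu
id=83: preferred_name=NULL, nickname=Xiu → Xiu
id=84: preferred_name=Priya → Priya
id=85: preferred_name=NULL, nickname=NULL, legal_name=Farah → Farah
id=86: preferred_name=NULL, nickname=NULL, legal_name=Tara → Tara
id=87: preferred_name=NULL, nickname=Priya → Priya
id=88: preferred_name=Hiro → Hiro
id=89: preferred_name=Vik → Vik

Eve, Priya, Xiu, Xiu, Priya, Farah, Tara, Priya, Hiro, Vik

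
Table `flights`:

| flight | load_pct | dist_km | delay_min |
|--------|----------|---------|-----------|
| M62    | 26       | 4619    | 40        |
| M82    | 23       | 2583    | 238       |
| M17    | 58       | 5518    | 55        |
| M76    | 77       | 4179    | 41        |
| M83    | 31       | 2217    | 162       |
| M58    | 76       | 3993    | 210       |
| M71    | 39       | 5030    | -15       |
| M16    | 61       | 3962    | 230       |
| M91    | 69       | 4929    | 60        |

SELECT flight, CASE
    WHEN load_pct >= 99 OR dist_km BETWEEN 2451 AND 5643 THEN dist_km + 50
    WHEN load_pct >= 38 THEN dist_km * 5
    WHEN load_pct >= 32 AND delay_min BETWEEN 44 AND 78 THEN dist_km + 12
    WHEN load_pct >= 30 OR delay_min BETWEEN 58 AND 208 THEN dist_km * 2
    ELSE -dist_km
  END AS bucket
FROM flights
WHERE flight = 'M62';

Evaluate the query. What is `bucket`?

4669

flight = M62: load_pct=26, dist_km=4619, delay_min=40.
load_pct >= 99 OR dist_km BETWEEN 2451 AND 5643 → true → 4669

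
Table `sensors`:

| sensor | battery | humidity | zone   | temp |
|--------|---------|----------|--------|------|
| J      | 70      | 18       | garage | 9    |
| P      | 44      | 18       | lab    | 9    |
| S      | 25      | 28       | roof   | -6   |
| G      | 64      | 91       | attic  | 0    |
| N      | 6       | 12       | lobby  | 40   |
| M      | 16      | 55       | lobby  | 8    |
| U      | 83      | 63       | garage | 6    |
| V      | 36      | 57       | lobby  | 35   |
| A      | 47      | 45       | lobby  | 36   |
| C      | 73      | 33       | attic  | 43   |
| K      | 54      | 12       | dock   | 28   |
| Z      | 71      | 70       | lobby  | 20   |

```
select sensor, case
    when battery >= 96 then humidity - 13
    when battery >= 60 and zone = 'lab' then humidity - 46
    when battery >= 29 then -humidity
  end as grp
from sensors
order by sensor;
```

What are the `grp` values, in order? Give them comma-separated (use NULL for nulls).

-45, -33, -91, -18, -12, NULL, NULL, -18, NULL, -63, -57, -70

sensor=A: battery >= 29 → -45
sensor=C: battery >= 29 → -33
sensor=G: battery >= 29 → -91
sensor=J: battery >= 29 → -18
sensor=K: battery >= 29 → -12
sensor=M: (no match → NULL) → NULL
sensor=N: (no match → NULL) → NULL
sensor=P: battery >= 29 → -18
sensor=S: (no match → NULL) → NULL
sensor=U: battery >= 29 → -63
sensor=V: battery >= 29 → -57
sensor=Z: battery >= 29 → -70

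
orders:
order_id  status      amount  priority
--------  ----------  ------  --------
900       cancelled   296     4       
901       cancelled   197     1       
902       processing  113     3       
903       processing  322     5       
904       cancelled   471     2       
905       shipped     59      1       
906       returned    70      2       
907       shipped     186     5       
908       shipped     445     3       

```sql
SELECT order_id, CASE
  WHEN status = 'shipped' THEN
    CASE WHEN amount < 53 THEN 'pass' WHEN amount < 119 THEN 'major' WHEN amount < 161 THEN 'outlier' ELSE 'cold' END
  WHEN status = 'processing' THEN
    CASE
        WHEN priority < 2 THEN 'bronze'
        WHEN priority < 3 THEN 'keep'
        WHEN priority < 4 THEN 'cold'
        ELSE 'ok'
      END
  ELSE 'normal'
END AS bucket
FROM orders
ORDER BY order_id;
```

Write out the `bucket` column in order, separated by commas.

order_id=900: status='cancelled' → outer ELSE → normal
order_id=901: status='cancelled' → outer ELSE → normal
order_id=902: status='processing' → inner[priority < 4] → cold
order_id=903: status='processing' → inner[ELSE] → ok
order_id=904: status='cancelled' → outer ELSE → normal
order_id=905: status='shipped' → inner[amount < 119] → major
order_id=906: status='returned' → outer ELSE → normal
order_id=907: status='shipped' → inner[ELSE] → cold
order_id=908: status='shipped' → inner[ELSE] → cold

normal, normal, cold, ok, normal, major, normal, cold, cold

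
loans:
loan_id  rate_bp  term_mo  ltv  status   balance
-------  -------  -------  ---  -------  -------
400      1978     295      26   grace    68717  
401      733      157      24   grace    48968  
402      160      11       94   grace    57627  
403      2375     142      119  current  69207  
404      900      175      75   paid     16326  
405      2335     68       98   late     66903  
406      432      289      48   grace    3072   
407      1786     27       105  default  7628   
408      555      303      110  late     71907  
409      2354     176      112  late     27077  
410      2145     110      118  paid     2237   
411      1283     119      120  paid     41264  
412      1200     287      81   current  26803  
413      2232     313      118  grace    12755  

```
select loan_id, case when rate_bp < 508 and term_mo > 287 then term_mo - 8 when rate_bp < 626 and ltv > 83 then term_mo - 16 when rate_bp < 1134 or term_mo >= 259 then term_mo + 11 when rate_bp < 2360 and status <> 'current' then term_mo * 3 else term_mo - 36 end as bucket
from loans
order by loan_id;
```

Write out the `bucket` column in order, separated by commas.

306, 168, -5, 106, 186, 204, 281, 81, 287, 528, 330, 357, 298, 324

loan_id=400: rate_bp < 1134 or term_mo >= 259 → 306
loan_id=401: rate_bp < 1134 or term_mo >= 259 → 168
loan_id=402: rate_bp < 626 and ltv > 83 → -5
loan_id=403: ELSE → 106
loan_id=404: rate_bp < 1134 or term_mo >= 259 → 186
loan_id=405: rate_bp < 2360 and status <> 'current' → 204
loan_id=406: rate_bp < 508 and term_mo > 287 → 281
loan_id=407: rate_bp < 2360 and status <> 'current' → 81
loan_id=408: rate_bp < 626 and ltv > 83 → 287
loan_id=409: rate_bp < 2360 and status <> 'current' → 528
loan_id=410: rate_bp < 2360 and status <> 'current' → 330
loan_id=411: rate_bp < 2360 and status <> 'current' → 357
loan_id=412: rate_bp < 1134 or term_mo >= 259 → 298
loan_id=413: rate_bp < 1134 or term_mo >= 259 → 324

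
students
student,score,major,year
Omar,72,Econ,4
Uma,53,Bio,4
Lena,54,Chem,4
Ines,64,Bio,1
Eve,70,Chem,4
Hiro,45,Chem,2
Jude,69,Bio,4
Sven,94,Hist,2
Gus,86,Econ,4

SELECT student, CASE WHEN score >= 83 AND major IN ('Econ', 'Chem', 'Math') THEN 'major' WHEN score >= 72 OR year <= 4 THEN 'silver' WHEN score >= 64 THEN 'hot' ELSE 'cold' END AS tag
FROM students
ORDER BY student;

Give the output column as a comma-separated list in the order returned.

silver, major, silver, silver, silver, silver, silver, silver, silver

student=Eve: score >= 72 OR year <= 4 → silver
student=Gus: score >= 83 AND major IN ('Econ', 'Chem', 'Math') → major
student=Hiro: score >= 72 OR year <= 4 → silver
student=Ines: score >= 72 OR year <= 4 → silver
student=Jude: score >= 72 OR year <= 4 → silver
student=Lena: score >= 72 OR year <= 4 → silver
student=Omar: score >= 72 OR year <= 4 → silver
student=Sven: score >= 72 OR year <= 4 → silver
student=Uma: score >= 72 OR year <= 4 → silver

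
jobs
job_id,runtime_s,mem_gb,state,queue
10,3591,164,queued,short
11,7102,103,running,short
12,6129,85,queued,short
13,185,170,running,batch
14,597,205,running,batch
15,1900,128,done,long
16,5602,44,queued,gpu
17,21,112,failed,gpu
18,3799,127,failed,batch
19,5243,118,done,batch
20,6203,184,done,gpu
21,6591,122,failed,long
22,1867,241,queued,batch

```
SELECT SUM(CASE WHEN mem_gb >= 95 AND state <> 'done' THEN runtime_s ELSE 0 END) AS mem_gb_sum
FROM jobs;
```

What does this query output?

job_id=10: ✓ → 3591
job_id=11: ✓ → 7102
job_id=12: ✗
job_id=13: ✓ → 185
job_id=14: ✓ → 597
job_id=15: ✗
job_id=16: ✗
job_id=17: ✓ → 21
job_id=18: ✓ → 3799
job_id=19: ✗
job_id=20: ✗
job_id=21: ✓ → 6591
job_id=22: ✓ → 1867
mem_gb_sum = 3591 + 7102 + 185 + 597 + 21 + 3799 + 6591 + 1867 = 23753

23753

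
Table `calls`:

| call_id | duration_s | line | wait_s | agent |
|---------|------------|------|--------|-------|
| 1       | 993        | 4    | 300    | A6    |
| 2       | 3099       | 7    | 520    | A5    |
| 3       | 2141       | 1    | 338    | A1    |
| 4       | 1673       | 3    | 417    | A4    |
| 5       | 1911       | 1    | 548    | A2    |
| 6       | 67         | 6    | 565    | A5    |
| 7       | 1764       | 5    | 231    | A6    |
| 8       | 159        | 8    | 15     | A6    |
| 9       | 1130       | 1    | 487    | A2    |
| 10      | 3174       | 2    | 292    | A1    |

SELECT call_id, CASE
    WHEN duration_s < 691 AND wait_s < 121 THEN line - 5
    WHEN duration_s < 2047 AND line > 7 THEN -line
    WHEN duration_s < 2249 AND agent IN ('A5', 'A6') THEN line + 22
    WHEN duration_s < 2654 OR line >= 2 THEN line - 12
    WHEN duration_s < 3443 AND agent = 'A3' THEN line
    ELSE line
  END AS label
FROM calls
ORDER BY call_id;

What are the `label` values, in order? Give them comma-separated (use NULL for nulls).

call_id=1: duration_s < 2249 AND agent IN ('A5', 'A6') → 26
call_id=2: duration_s < 2654 OR line >= 2 → -5
call_id=3: duration_s < 2654 OR line >= 2 → -11
call_id=4: duration_s < 2654 OR line >= 2 → -9
call_id=5: duration_s < 2654 OR line >= 2 → -11
call_id=6: duration_s < 2249 AND agent IN ('A5', 'A6') → 28
call_id=7: duration_s < 2249 AND agent IN ('A5', 'A6') → 27
call_id=8: duration_s < 691 AND wait_s < 121 → 3
call_id=9: duration_s < 2654 OR line >= 2 → -11
call_id=10: duration_s < 2654 OR line >= 2 → -10

26, -5, -11, -9, -11, 28, 27, 3, -11, -10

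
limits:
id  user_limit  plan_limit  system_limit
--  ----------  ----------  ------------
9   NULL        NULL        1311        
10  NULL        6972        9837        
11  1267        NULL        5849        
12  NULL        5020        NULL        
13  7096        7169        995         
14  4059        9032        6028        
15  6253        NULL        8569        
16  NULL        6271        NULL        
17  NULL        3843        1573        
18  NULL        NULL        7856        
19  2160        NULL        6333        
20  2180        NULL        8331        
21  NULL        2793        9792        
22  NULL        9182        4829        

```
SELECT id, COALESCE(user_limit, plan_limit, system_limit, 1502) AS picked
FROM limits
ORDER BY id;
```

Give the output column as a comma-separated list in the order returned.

1311, 6972, 1267, 5020, 7096, 4059, 6253, 6271, 3843, 7856, 2160, 2180, 2793, 9182

id=9: user_limit=NULL, plan_limit=NULL, system_limit=1311 → 1311
id=10: user_limit=NULL, plan_limit=6972 → 6972
id=11: user_limit=1267 → 1267
id=12: user_limit=NULL, plan_limit=5020 → 5020
id=13: user_limit=7096 → 7096
id=14: user_limit=4059 → 4059
id=15: user_limit=6253 → 6253
id=16: user_limit=NULL, plan_limit=6271 → 6271
id=17: user_limit=NULL, plan_limit=3843 → 3843
id=18: user_limit=NULL, plan_limit=NULL, system_limit=7856 → 7856
id=19: user_limit=2160 → 2160
id=20: user_limit=2180 → 2180
id=21: user_limit=NULL, plan_limit=2793 → 2793
id=22: user_limit=NULL, plan_limit=9182 → 9182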